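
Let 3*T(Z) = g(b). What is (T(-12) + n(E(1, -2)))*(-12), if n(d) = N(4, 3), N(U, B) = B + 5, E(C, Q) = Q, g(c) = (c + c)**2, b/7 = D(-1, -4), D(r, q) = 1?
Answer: -880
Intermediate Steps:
b = 7 (b = 7*1 = 7)
g(c) = 4*c**2 (g(c) = (2*c)**2 = 4*c**2)
T(Z) = 196/3 (T(Z) = (4*7**2)/3 = (4*49)/3 = (1/3)*196 = 196/3)
N(U, B) = 5 + B
n(d) = 8 (n(d) = 5 + 3 = 8)
(T(-12) + n(E(1, -2)))*(-12) = (196/3 + 8)*(-12) = (220/3)*(-12) = -880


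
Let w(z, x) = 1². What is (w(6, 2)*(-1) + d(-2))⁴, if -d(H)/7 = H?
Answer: 28561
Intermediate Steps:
d(H) = -7*H
w(z, x) = 1
(w(6, 2)*(-1) + d(-2))⁴ = (1*(-1) - 7*(-2))⁴ = (-1 + 14)⁴ = 13⁴ = 28561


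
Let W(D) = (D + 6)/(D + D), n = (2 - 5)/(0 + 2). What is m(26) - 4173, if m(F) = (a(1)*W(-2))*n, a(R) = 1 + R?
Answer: -4170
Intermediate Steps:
n = -3/2 ≈ -1.5000
W(D) = (6 + D)/(2*D) (W(D) = (6 + D)/((2*D)) = (6 + D)*(1/(2*D)) = (6 + D)/(2*D))
m(F) = 3 (m(F) = ((1 + 1)*((½)*(6 - 2)/(-2)))*(-3/2) = (2*((½)*(-½)*4))*(-3/2) = (2*(-1))*(-3/2) = -2*(-3/2) = 3)
m(26) - 4173 = 3 - 4173 = -4170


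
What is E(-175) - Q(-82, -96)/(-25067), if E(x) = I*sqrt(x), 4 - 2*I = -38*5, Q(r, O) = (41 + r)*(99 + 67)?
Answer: -6806/25067 + 485*I*sqrt(7) ≈ -0.27151 + 1283.2*I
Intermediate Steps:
Q(r, O) = 6806 + 166*r (Q(r, O) = (41 + r)*166 = 6806 + 166*r)
I = 97 (I = 2 - (-19)*5 = 2 - 1/2*(-190) = 2 + 95 = 97)
E(x) = 97*sqrt(x)
E(-175) - Q(-82, -96)/(-25067) = 97*sqrt(-175) - (6806 + 166*(-82))/(-25067) = 97*(5*I*sqrt(7)) - (6806 - 13612)*(-1)/25067 = 485*I*sqrt(7) - (-6806)*(-1)/25067 = 485*I*sqrt(7) - 1*6806/25067 = 485*I*sqrt(7) - 6806/25067 = -6806/25067 + 485*I*sqrt(7)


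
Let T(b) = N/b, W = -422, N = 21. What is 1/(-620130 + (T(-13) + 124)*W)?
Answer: -13/8733092 ≈ -1.4886e-6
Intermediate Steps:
T(b) = 21/b
1/(-620130 + (T(-13) + 124)*W) = 1/(-620130 + (21/(-13) + 124)*(-422)) = 1/(-620130 + (21*(-1/13) + 124)*(-422)) = 1/(-620130 + (-21/13 + 124)*(-422)) = 1/(-620130 + (1591/13)*(-422)) = 1/(-620130 - 671402/13) = 1/(-8733092/13) = -13/8733092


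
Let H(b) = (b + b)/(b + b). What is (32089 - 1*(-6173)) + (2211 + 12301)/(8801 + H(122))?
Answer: 168398318/4401 ≈ 38264.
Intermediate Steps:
H(b) = 1 (H(b) = (2*b)/((2*b)) = (2*b)*(1/(2*b)) = 1)
(32089 - 1*(-6173)) + (2211 + 12301)/(8801 + H(122)) = (32089 - 1*(-6173)) + (2211 + 12301)/(8801 + 1) = (32089 + 6173) + 14512/8802 = 38262 + 14512*(1/8802) = 38262 + 7256/4401 = 168398318/4401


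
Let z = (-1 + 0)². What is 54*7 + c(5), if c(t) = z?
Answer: 379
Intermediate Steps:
z = 1 (z = (-1)² = 1)
c(t) = 1
54*7 + c(5) = 54*7 + 1 = 378 + 1 = 379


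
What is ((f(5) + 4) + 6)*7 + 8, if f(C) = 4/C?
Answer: 418/5 ≈ 83.600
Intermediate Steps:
((f(5) + 4) + 6)*7 + 8 = ((4/5 + 4) + 6)*7 + 8 = (24/5 + 6)*7 + 8 = (54/5)*7 + 8 = 378/5 + 8 = 418/5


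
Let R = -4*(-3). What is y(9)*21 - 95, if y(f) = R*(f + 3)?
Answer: 2929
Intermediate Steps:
R = 12
y(f) = 36 + 12*f (y(f) = 12*(f + 3) = 12*(3 + f) = 36 + 12*f)
y(9)*21 - 95 = (36 + 12*9)*21 - 95 = (36 + 108)*21 - 95 = 144*21 - 95 = 3024 - 95 = 2929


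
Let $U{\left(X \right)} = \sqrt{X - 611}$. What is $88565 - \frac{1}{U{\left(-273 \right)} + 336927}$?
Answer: $\frac{10053881459787418}{113519804213} + \frac{2 i \sqrt{221}}{113519804213} \approx 88565.0 + 2.6191 \cdot 10^{-10} i$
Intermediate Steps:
$U{\left(X \right)} = \sqrt{-611 + X}$
$88565 - \frac{1}{U{\left(-273 \right)} + 336927} = 88565 - \frac{1}{\sqrt{-611 - 273} + 336927} = 88565 - \frac{1}{\sqrt{-884} + 336927} = 88565 - \frac{1}{2 i \sqrt{221} + 336927} = 88565 - \frac{1}{336927 + 2 i \sqrt{221}}$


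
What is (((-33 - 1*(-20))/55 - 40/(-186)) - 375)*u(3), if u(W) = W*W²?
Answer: -17264106/1705 ≈ -10126.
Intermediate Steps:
u(W) = W³
(((-33 - 1*(-20))/55 - 40/(-186)) - 375)*u(3) = (((-33 - 1*(-20))/55 - 40/(-186)) - 375)*3³ = (((-33 + 20)*(1/55) - 40*(-1/186)) - 375)*27 = ((-13*1/55 + 20/93) - 375)*27 = ((-13/55 + 20/93) - 375)*27 = (-109/5115 - 375)*27 = -1918234/5115*27 = -17264106/1705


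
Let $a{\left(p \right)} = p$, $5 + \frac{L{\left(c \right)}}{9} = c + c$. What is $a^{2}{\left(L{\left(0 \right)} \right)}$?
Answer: $2025$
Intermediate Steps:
$L{\left(c \right)} = -45 + 18 c$ ($L{\left(c \right)} = -45 + 9 \left(c + c\right) = -45 + 9 \cdot 2 c = -45 + 18 c$)
$a^{2}{\left(L{\left(0 \right)} \right)} = \left(-45 + 18 \cdot 0\right)^{2} = \left(-45 + 0\right)^{2} = \left(-45\right)^{2} = 2025$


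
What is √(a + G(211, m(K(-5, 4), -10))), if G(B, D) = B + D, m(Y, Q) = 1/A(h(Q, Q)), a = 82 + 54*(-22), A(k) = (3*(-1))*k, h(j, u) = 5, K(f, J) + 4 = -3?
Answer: 7*I*√4110/15 ≈ 29.918*I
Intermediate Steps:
K(f, J) = -7 (K(f, J) = -4 - 3 = -7)
A(k) = -3*k
a = -1106 (a = 82 - 1188 = -1106)
m(Y, Q) = -1/15 (m(Y, Q) = 1/(-3*5) = 1/(-15) = -1/15)
√(a + G(211, m(K(-5, 4), -10))) = √(-1106 + (211 - 1/15)) = √(-1106 + 3164/15) = √(-13426/15) = 7*I*√4110/15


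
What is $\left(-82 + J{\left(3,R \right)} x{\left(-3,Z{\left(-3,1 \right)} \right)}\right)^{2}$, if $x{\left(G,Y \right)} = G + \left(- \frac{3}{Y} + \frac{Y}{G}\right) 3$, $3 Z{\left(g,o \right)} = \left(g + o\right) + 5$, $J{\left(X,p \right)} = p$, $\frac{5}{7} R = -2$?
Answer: $\frac{51984}{25} \approx 2079.4$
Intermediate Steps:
$R = - \frac{14}{5}$ ($R = \frac{7}{5} \left(-2\right) = - \frac{14}{5} \approx -2.8$)
$Z{\left(g,o \right)} = \frac{5}{3} + \frac{g}{3} + \frac{o}{3}$ ($Z{\left(g,o \right)} = \frac{\left(g + o\right) + 5}{3} = \frac{5 + g + o}{3} = \frac{5}{3} + \frac{g}{3} + \frac{o}{3}$)
$x{\left(G,Y \right)} = G - \frac{9}{Y} + \frac{3 Y}{G}$ ($x{\left(G,Y \right)} = G - \left(\frac{9}{Y} - \frac{3 Y}{G}\right) = G - \frac{9}{Y} + \frac{3 Y}{G}$)
$\left(-82 + J{\left(3,R \right)} x{\left(-3,Z{\left(-3,1 \right)} \right)}\right)^{2} = \left(-82 - \frac{14 \left(-3 - \frac{9}{\frac{5}{3} + \frac{1}{3} \left(-3\right) + \frac{1}{3} \cdot 1} + \frac{3 \left(\frac{5}{3} + \frac{1}{3} \left(-3\right) + \frac{1}{3} \cdot 1\right)}{-3}\right)}{5}\right)^{2} = \left(-82 - \frac{14 \left(-3 - \frac{9}{\frac{5}{3} - 1 + \frac{1}{3}} + 3 \left(\frac{5}{3} - 1 + \frac{1}{3}\right) \left(- \frac{1}{3}\right)\right)}{5}\right)^{2} = \left(-82 - \frac{14 \left(-3 - \frac{9}{1} + 3 \cdot 1 \left(- \frac{1}{3}\right)\right)}{5}\right)^{2} = \left(-82 - \frac{14 \left(-3 - 9 - 1\right)}{5}\right)^{2} = \left(-82 - - \frac{182}{5}\right)^{2} = \left(-82 + \frac{182}{5}\right)^{2} = \left(- \frac{228}{5}\right)^{2} = \frac{51984}{25}$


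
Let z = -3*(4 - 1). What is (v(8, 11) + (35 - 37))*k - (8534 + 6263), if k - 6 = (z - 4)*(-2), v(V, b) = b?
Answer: -14509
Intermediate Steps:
z = -9 (z = -3*3 = -9)
k = 32 (k = 6 + (-9 - 4)*(-2) = 6 - 13*(-2) = 6 + 26 = 32)
(v(8, 11) + (35 - 37))*k - (8534 + 6263) = (11 + (35 - 37))*32 - (8534 + 6263) = (11 - 2)*32 - 1*14797 = 9*32 - 14797 = 288 - 14797 = -14509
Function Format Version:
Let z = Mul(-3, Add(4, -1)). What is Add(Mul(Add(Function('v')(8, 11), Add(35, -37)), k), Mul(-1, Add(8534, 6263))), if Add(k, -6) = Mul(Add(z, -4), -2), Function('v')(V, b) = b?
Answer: -14509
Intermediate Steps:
z = -9 (z = Mul(-3, 3) = -9)
k = 32 (k = Add(6, Mul(Add(-9, -4), -2)) = Add(6, Mul(-13, -2)) = Add(6, 26) = 32)
Add(Mul(Add(Function('v')(8, 11), Add(35, -37)), k), Mul(-1, Add(8534, 6263))) = Add(Mul(Add(11, Add(35, -37)), 32), Mul(-1, Add(8534, 6263))) = Add(Mul(Add(11, -2), 32), Mul(-1, 14797)) = Add(Mul(9, 32), -14797) = Add(288, -14797) = -14509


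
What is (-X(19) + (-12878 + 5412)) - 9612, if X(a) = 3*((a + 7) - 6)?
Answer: -17138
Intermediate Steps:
X(a) = 3 + 3*a (X(a) = 3*((7 + a) - 6) = 3*(1 + a) = 3 + 3*a)
(-X(19) + (-12878 + 5412)) - 9612 = (-(3 + 3*19) + (-12878 + 5412)) - 9612 = (-(3 + 57) - 7466) - 9612 = (-1*60 - 7466) - 9612 = (-60 - 7466) - 9612 = -7526 - 9612 = -17138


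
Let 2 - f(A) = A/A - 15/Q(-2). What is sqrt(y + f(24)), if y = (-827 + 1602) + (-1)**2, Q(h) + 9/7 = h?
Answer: 3*sqrt(45402)/23 ≈ 27.793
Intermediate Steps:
Q(h) = -9/7 + h
f(A) = -82/23 (f(A) = 2 - (A/A - 15/(-9/7 - 2)) = 2 - (1 - 15/(-23/7)) = 2 - (1 - 15*(-7/23)) = 2 - (1 + 105/23) = 2 - 1*128/23 = 2 - 128/23 = -82/23)
y = 776 (y = 775 + 1 = 776)
sqrt(y + f(24)) = sqrt(776 - 82/23) = sqrt(17766/23) = 3*sqrt(45402)/23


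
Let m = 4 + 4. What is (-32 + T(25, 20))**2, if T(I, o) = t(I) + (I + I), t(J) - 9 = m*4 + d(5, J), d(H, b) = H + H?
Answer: 4761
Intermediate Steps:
d(H, b) = 2*H
m = 8
t(J) = 51 (t(J) = 9 + (8*4 + 2*5) = 9 + (32 + 10) = 9 + 42 = 51)
T(I, o) = 51 + 2*I (T(I, o) = 51 + (I + I) = 51 + 2*I)
(-32 + T(25, 20))**2 = (-32 + (51 + 2*25))**2 = (-32 + (51 + 50))**2 = (-32 + 101)**2 = 69**2 = 4761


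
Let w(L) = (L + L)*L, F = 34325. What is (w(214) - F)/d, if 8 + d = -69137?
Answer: -57267/69145 ≈ -0.82822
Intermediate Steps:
w(L) = 2*L² (w(L) = (2*L)*L = 2*L²)
d = -69145 (d = -8 - 69137 = -69145)
(w(214) - F)/d = (2*214² - 1*34325)/(-69145) = (2*45796 - 34325)*(-1/69145) = (91592 - 34325)*(-1/69145) = 57267*(-1/69145) = -57267/69145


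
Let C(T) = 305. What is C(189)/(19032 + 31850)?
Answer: 305/50882 ≈ 0.0059943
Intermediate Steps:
C(189)/(19032 + 31850) = 305/(19032 + 31850) = 305/50882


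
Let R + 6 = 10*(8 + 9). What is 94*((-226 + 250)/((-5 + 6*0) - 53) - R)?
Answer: -448192/29 ≈ -15455.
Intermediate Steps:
R = 164 (R = -6 + 10*(8 + 9) = -6 + 10*17 = -6 + 170 = 164)
94*((-226 + 250)/((-5 + 6*0) - 53) - R) = 94*((-226 + 250)/((-5 + 6*0) - 53) - 1*164) = 94*(24/((-5 + 0) - 53) - 164) = 94*(24/(-5 - 53) - 164) = 94*(24/(-58) - 164) = 94*(24*(-1/58) - 164) = 94*(-12/29 - 164) = 94*(-4768/29) = -448192/29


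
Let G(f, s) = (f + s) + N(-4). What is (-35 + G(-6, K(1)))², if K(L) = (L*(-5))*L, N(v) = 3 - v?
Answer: 1521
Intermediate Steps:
K(L) = -5*L² (K(L) = (-5*L)*L = -5*L²)
G(f, s) = 7 + f + s (G(f, s) = (f + s) + (3 - 1*(-4)) = (f + s) + (3 + 4) = (f + s) + 7 = 7 + f + s)
(-35 + G(-6, K(1)))² = (-35 + (7 - 6 - 5*1²))² = (-35 + (7 - 6 - 5*1))² = (-35 + (7 - 6 - 5))² = (-35 - 4)² = (-39)² = 1521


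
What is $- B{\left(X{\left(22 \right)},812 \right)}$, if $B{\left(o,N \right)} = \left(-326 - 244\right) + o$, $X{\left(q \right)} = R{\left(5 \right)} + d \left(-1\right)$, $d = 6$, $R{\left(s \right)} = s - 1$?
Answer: $572$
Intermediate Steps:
$R{\left(s \right)} = -1 + s$
$X{\left(q \right)} = -2$ ($X{\left(q \right)} = \left(-1 + 5\right) + 6 \left(-1\right) = 4 - 6 = -2$)
$B{\left(o,N \right)} = -570 + o$
$- B{\left(X{\left(22 \right)},812 \right)} = - (-570 - 2) = \left(-1\right) \left(-572\right) = 572$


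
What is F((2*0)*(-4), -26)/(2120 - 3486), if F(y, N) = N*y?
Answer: 0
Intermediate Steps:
F((2*0)*(-4), -26)/(2120 - 3486) = (-26*2*0*(-4))/(2120 - 3486) = -0*(-4)/(-1366) = -26*0*(-1/1366) = 0*(-1/1366) = 0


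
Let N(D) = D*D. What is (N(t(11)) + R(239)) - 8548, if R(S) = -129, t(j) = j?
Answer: -8556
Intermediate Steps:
N(D) = D²
(N(t(11)) + R(239)) - 8548 = (11² - 129) - 8548 = (121 - 129) - 8548 = -8 - 8548 = -8556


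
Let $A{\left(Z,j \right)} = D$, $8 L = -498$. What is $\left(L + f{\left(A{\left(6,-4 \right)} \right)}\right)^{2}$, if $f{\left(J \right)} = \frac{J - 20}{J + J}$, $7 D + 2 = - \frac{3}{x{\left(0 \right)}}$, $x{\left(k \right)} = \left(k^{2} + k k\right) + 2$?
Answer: $\frac{27889}{16} \approx 1743.1$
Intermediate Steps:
$x{\left(k \right)} = 2 + 2 k^{2}$ ($x{\left(k \right)} = \left(k^{2} + k^{2}\right) + 2 = 2 k^{2} + 2 = 2 + 2 k^{2}$)
$L = - \frac{249}{4}$ ($L = \frac{1}{8} \left(-498\right) = - \frac{249}{4} \approx -62.25$)
$D = - \frac{1}{2}$ ($D = - \frac{2}{7} + \frac{\left(-3\right) \frac{1}{2 + 2 \cdot 0^{2}}}{7} = - \frac{2}{7} + \frac{\left(-3\right) \frac{1}{2 + 2 \cdot 0}}{7} = - \frac{2}{7} + \frac{\left(-3\right) \frac{1}{2 + 0}}{7} = - \frac{2}{7} + \frac{\left(-3\right) \frac{1}{2}}{7} = - \frac{2}{7} + \frac{1}{7} \left(- \frac{3}{2}\right) = - \frac{2}{7} - \frac{3}{14} = - \frac{1}{2} \approx -0.5$)
$A{\left(Z,j \right)} = - \frac{1}{2}$
$f{\left(J \right)} = \frac{-20 + J}{2 J}$
$\left(L + f{\left(A{\left(6,-4 \right)} \right)}\right)^{2} = \left(- \frac{249}{4} + \frac{-20 - \frac{1}{2}}{2 \left(- \frac{1}{2}\right)}\right)^{2} = \left(- \frac{249}{4} + \frac{1}{2} \left(-2\right) \left(- \frac{41}{2}\right)\right)^{2} = \left(- \frac{249}{4} + \frac{41}{2}\right)^{2} = \left(- \frac{167}{4}\right)^{2} = \frac{27889}{16}$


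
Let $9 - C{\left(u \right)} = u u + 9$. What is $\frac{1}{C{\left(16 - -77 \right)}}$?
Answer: $- \frac{1}{8649} \approx -0.00011562$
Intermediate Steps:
$C{\left(u \right)} = - u^{2}$ ($C{\left(u \right)} = 9 - \left(u u + 9\right) = 9 - \left(u^{2} + 9\right) = 9 - \left(9 + u^{2}\right) = - u^{2}$)
$\frac{1}{C{\left(16 - -77 \right)}} = \frac{1}{\left(-1\right) \left(16 - -77\right)^{2}} = \frac{1}{\left(-1\right) \left(16 + 77\right)^{2}} = \frac{1}{\left(-1\right) 93^{2}} = \frac{1}{\left(-1\right) 8649} = \frac{1}{-8649} = - \frac{1}{8649}$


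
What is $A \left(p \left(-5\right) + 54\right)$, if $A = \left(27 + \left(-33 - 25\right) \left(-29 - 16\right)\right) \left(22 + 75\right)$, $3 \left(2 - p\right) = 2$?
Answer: $12107346$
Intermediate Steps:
$p = \frac{4}{3}$ ($p = 2 - \frac{2}{3} = \frac{4}{3} \approx 1.3333$)
$A = 255789$ ($A = \left(27 - -2610\right) 97 = \left(27 + 2610\right) 97 = 2637 \cdot 97 = 255789$)
$A \left(p \left(-5\right) + 54\right) = 255789 \left(\frac{4}{3} \left(-5\right) + 54\right) = 255789 \left(- \frac{20}{3} + 54\right) = 255789 \cdot \frac{142}{3} = 12107346$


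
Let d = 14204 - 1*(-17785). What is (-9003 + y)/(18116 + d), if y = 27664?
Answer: 18661/50105 ≈ 0.37244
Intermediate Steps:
d = 31989 (d = 14204 + 17785 = 31989)
(-9003 + y)/(18116 + d) = (-9003 + 27664)/(18116 + 31989) = 18661/50105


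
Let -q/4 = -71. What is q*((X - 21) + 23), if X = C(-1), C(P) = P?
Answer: 284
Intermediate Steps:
q = 284 (q = -4*(-71) = 284)
X = -1
q*((X - 21) + 23) = 284*((-1 - 21) + 23) = 284*(-22 + 23) = 284*1 = 284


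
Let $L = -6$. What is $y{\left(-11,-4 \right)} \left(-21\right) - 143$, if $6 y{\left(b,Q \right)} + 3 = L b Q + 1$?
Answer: $788$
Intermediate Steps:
$y{\left(b,Q \right)} = - \frac{1}{3} - Q b$ ($y{\left(b,Q \right)} = - \frac{1}{2} + \frac{- 6 b Q + 1}{6} = - \frac{1}{2} + \frac{- 6 Q b + 1}{6} = - \frac{1}{2} + \frac{1 - 6 Q b}{6} = - \frac{1}{2} - \left(- \frac{1}{6} + Q b\right) = - \frac{1}{3} - Q b$)
$y{\left(-11,-4 \right)} \left(-21\right) - 143 = \left(- \frac{1}{3} - \left(-4\right) \left(-11\right)\right) \left(-21\right) - 143 = \left(- \frac{1}{3} - 44\right) \left(-21\right) - 143 = \left(- \frac{133}{3}\right) \left(-21\right) - 143 = 931 - 143 = 788$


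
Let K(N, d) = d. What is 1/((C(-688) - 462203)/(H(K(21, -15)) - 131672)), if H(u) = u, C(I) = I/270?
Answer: 17777745/62397749 ≈ 0.28491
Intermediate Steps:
C(I) = I/270 (C(I) = I*(1/270) = I/270)
1/((C(-688) - 462203)/(H(K(21, -15)) - 131672)) = 1/(((1/270)*(-688) - 462203)/(-15 - 131672)) = 1/((-344/135 - 462203)/(-131687)) = 1/(-62397749/135*(-1/131687)) = 1/(62397749/17777745) = 17777745/62397749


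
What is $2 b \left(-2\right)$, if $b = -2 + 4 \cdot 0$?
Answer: $8$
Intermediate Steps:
$b = -2$ ($b = -2 + 0 = -2$)
$2 b \left(-2\right) = 2 \left(-2\right) \left(-2\right) = \left(-4\right) \left(-2\right) = 8$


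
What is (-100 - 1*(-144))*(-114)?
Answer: -5016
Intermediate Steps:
(-100 - 1*(-144))*(-114) = (-100 + 144)*(-114) = 44*(-114) = -5016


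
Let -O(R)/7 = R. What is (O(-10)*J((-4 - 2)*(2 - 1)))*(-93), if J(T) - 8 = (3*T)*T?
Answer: -755160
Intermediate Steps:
J(T) = 8 + 3*T² (J(T) = 8 + (3*T)*T = 8 + 3*T²)
O(R) = -7*R
(O(-10)*J((-4 - 2)*(2 - 1)))*(-93) = ((-7*(-10))*(8 + 3*((-4 - 2)*(2 - 1))²))*(-93) = (70*(8 + 3*(-6*1)²))*(-93) = (70*(8 + 3*(-6)²))*(-93) = (70*(8 + 3*36))*(-93) = (70*(8 + 108))*(-93) = (70*116)*(-93) = 8120*(-93) = -755160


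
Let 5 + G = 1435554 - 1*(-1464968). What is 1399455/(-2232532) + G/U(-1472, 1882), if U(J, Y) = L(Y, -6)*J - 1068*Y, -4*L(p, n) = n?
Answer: -774288164897/374355430824 ≈ -2.0683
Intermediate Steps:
L(p, n) = -n/4
G = 2900517 (G = -5 + (1435554 - 1*(-1464968)) = -5 + (1435554 + 1464968) = -5 + 2900522 = 2900517)
U(J, Y) = -1068*Y + 3*J/2 (U(J, Y) = (-1/4*(-6))*J - 1068*Y = 3*J/2 - 1068*Y = -1068*Y + 3*J/2)
1399455/(-2232532) + G/U(-1472, 1882) = 1399455/(-2232532) + 2900517/(-1068*1882 + (3/2)*(-1472)) = 1399455*(-1/2232532) + 2900517/(-2009976 - 2208) = -1399455/2232532 + 2900517/(-2012184) = -1399455/2232532 + 2900517*(-1/2012184) = -1399455/2232532 - 966839/670728 = -774288164897/374355430824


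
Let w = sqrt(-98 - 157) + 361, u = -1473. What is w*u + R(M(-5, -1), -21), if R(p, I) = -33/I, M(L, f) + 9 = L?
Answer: -3722260/7 - 1473*I*sqrt(255) ≈ -5.3175e+5 - 23522.0*I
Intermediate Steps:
M(L, f) = -9 + L
w = 361 + I*sqrt(255) (w = sqrt(-255) + 361 = I*sqrt(255) + 361 = 361 + I*sqrt(255) ≈ 361.0 + 15.969*I)
w*u + R(M(-5, -1), -21) = (361 + I*sqrt(255))*(-1473) - 33/(-21) = (-531753 - 1473*I*sqrt(255)) - 33*(-1/21) = (-531753 - 1473*I*sqrt(255)) + 11/7 = -3722260/7 - 1473*I*sqrt(255)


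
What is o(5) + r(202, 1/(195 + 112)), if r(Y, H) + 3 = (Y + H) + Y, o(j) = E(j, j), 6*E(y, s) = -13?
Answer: 734657/1842 ≈ 398.84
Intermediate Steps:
E(y, s) = -13/6 (E(y, s) = (⅙)*(-13) = -13/6)
o(j) = -13/6
r(Y, H) = -3 + H + 2*Y (r(Y, H) = -3 + ((Y + H) + Y) = -3 + ((H + Y) + Y) = -3 + (H + 2*Y) = -3 + H + 2*Y)
o(5) + r(202, 1/(195 + 112)) = -13/6 + (-3 + 1/(195 + 112) + 2*202) = -13/6 + (-3 + 1/307 + 404) = -13/6 + 123108/307 = 734657/1842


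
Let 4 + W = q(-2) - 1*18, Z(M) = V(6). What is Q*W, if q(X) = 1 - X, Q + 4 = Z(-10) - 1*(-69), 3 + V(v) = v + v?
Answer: -1406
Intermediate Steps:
V(v) = -3 + 2*v (V(v) = -3 + (v + v) = -3 + 2*v)
Z(M) = 9 (Z(M) = -3 + 2*6 = -3 + 12 = 9)
Q = 74 (Q = -4 + (9 - 1*(-69)) = -4 + (9 + 69) = -4 + 78 = 74)
W = -19 (W = -4 + ((1 - 1*(-2)) - 1*18) = -4 + ((1 + 2) - 18) = -4 + (3 - 18) = -4 - 15 = -19)
Q*W = 74*(-19) = -1406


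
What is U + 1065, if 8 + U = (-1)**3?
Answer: 1056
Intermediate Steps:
U = -9 (U = -8 + (-1)**3 = -8 - 1 = -9)
U + 1065 = -9 + 1065 = 1056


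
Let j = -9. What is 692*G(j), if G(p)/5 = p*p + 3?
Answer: 290640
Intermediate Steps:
G(p) = 15 + 5*p² (G(p) = 5*(p*p + 3) = 5*(p² + 3) = 5*(3 + p²) = 15 + 5*p²)
692*G(j) = 692*(15 + 5*(-9)²) = 692*(15 + 5*81) = 692*(15 + 405) = 692*420 = 290640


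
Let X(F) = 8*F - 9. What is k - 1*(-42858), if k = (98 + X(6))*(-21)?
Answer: 39981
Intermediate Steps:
X(F) = -9 + 8*F
k = -2877 (k = (98 + (-9 + 8*6))*(-21) = (98 + (-9 + 48))*(-21) = (98 + 39)*(-21) = 137*(-21) = -2877)
k - 1*(-42858) = -2877 - 1*(-42858) = -2877 + 42858 = 39981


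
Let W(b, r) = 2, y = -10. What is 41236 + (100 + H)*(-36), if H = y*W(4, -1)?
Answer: 38356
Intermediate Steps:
H = -20 (H = -10*2 = -20)
41236 + (100 + H)*(-36) = 41236 + (100 - 20)*(-36) = 41236 + 80*(-36) = 41236 - 2880 = 38356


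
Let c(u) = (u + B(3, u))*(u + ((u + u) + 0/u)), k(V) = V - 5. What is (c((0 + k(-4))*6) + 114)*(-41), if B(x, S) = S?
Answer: -722010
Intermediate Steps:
k(V) = -5 + V
c(u) = 6*u**2 (c(u) = (u + u)*(u + ((u + u) + 0/u)) = (2*u)*(u + (2*u + 0)) = (2*u)*(u + 2*u) = (2*u)*(3*u) = 6*u**2)
(c((0 + k(-4))*6) + 114)*(-41) = (6*((0 + (-5 - 4))*6)**2 + 114)*(-41) = (6*((0 - 9)*6)**2 + 114)*(-41) = (6*(-9*6)**2 + 114)*(-41) = (6*(-54)**2 + 114)*(-41) = (6*2916 + 114)*(-41) = (17496 + 114)*(-41) = 17610*(-41) = -722010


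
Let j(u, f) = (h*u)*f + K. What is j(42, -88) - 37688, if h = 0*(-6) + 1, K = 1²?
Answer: -41383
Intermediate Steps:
K = 1
h = 1 (h = 0 + 1 = 1)
j(u, f) = 1 + f*u (j(u, f) = (1*u)*f + 1 = u*f + 1 = f*u + 1 = 1 + f*u)
j(42, -88) - 37688 = (1 - 88*42) - 37688 = (1 - 3696) - 37688 = -3695 - 37688 = -41383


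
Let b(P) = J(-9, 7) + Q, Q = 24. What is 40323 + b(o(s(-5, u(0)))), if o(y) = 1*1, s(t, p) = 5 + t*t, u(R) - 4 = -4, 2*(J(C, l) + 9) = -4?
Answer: 40336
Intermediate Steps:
J(C, l) = -11 (J(C, l) = -9 + (½)*(-4) = -9 - 2 = -11)
u(R) = 0 (u(R) = 4 - 4 = 0)
s(t, p) = 5 + t²
o(y) = 1
b(P) = 13 (b(P) = -11 + 24 = 13)
40323 + b(o(s(-5, u(0)))) = 40323 + 13 = 40336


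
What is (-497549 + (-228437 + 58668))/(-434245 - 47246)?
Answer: 39254/28323 ≈ 1.3859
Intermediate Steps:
(-497549 + (-228437 + 58668))/(-434245 - 47246) = (-497549 - 169769)/(-481491) = -667318*(-1/481491) = 39254/28323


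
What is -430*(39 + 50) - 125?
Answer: -38395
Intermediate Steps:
-430*(39 + 50) - 125 = -430*89 - 125 = -38270 - 125 = -38395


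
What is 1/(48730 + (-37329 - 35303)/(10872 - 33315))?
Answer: 22443/1093720022 ≈ 2.0520e-5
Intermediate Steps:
1/(48730 + (-37329 - 35303)/(10872 - 33315)) = 1/(48730 - 72632/(-22443)) = 1/(48730 - 72632*(-1/22443)) = 1/(48730 + 72632/22443) = 1/(1093720022/22443) = 22443/1093720022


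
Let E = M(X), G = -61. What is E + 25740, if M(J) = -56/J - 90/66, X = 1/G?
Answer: 320701/11 ≈ 29155.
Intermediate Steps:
X = -1/61 (X = 1/(-61) = -1/61 ≈ -0.016393)
M(J) = -15/11 - 56/J (M(J) = -56/J - 90*1/66 = -56/J - 15/11 = -15/11 - 56/J)
E = 37561/11 (E = -15/11 - 56/(-1/61) = -15/11 - 56*(-61) = -15/11 + 3416 = 37561/11 ≈ 3414.6)
E + 25740 = 37561/11 + 25740 = 320701/11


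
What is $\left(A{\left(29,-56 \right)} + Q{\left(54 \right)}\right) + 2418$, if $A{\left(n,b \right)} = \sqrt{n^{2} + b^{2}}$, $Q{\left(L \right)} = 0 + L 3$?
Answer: $2580 + \sqrt{3977} \approx 2643.1$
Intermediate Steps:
$Q{\left(L \right)} = 3 L$ ($Q{\left(L \right)} = 0 + 3 L = 3 L$)
$A{\left(n,b \right)} = \sqrt{b^{2} + n^{2}}$
$\left(A{\left(29,-56 \right)} + Q{\left(54 \right)}\right) + 2418 = \left(\sqrt{\left(-56\right)^{2} + 29^{2}} + 3 \cdot 54\right) + 2418 = \left(\sqrt{3136 + 841} + 162\right) + 2418 = \left(\sqrt{3977} + 162\right) + 2418 = \left(162 + \sqrt{3977}\right) + 2418 = 2580 + \sqrt{3977}$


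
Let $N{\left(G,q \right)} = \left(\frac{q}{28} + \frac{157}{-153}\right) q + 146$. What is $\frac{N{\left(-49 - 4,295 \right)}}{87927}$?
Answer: $\frac{12643469}{376679268} \approx 0.033566$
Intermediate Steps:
$N{\left(G,q \right)} = 146 + q \left(- \frac{157}{153} + \frac{q}{28}\right)$ ($N{\left(G,q \right)} = \left(q \frac{1}{28} + 157 \left(- \frac{1}{153}\right)\right) q + 146 = \left(\frac{q}{28} - \frac{157}{153}\right) q + 146 = \left(- \frac{157}{153} + \frac{q}{28}\right) q + 146 = q \left(- \frac{157}{153} + \frac{q}{28}\right) + 146 = 146 + q \left(- \frac{157}{153} + \frac{q}{28}\right)$)
$\frac{N{\left(-49 - 4,295 \right)}}{87927} = \frac{146 - \frac{46315}{153} + \frac{295^{2}}{28}}{87927} = \left(146 - \frac{46315}{153} + \frac{1}{28} \cdot 87025\right) \frac{1}{87927} = \left(146 - \frac{46315}{153} + \frac{87025}{28}\right) \frac{1}{87927} = \frac{12643469}{4284} \cdot \frac{1}{87927} = \frac{12643469}{376679268}$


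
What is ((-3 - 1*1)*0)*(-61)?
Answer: 0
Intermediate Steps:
((-3 - 1*1)*0)*(-61) = ((-3 - 1)*0)*(-61) = -4*0*(-61) = 0*(-61) = 0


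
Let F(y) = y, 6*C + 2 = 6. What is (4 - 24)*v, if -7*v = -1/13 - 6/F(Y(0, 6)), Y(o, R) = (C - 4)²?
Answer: -802/455 ≈ -1.7626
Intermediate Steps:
C = ⅔ (C = -⅓ + (⅙)*6 = -⅓ + 1 = ⅔ ≈ 0.66667)
Y(o, R) = 100/9 (Y(o, R) = (⅔ - 4)² = (-10/3)² = 100/9)
v = 401/4550 (v = -(-1/13 - 6/100/9)/7 = -(-1*1/13 - 6*9/100)/7 = -(-1/13 - 27/50)/7 = -⅐*(-401/650) = 401/4550 ≈ 0.088132)
(4 - 24)*v = (4 - 24)*(401/4550) = -20*401/4550 = -802/455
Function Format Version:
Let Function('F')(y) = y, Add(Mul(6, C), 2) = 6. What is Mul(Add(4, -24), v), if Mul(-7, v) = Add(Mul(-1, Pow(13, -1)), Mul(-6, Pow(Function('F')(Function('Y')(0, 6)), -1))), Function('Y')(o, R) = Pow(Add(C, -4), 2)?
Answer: Rational(-802, 455) ≈ -1.7626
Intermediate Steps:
C = Rational(2, 3) (C = Add(Rational(-1, 3), Mul(Rational(1, 6), 6)) = Add(Rational(-1, 3), 1) = Rational(2, 3) ≈ 0.66667)
Function('Y')(o, R) = Rational(100, 9) (Function('Y')(o, R) = Pow(Add(Rational(2, 3), -4), 2) = Pow(Rational(-10, 3), 2) = Rational(100, 9))
v = Rational(401, 4550) (v = Mul(Rational(-1, 7), Add(Mul(-1, Pow(13, -1)), Mul(-6, Pow(Rational(100, 9), -1)))) = Mul(Rational(-1, 7), Add(Mul(-1, Rational(1, 13)), Mul(-6, Rational(9, 100)))) = Mul(Rational(-1, 7), Add(Rational(-1, 13), Rational(-27, 50))) = Mul(Rational(-1, 7), Rational(-401, 650)) = Rational(401, 4550) ≈ 0.088132)
Mul(Add(4, -24), v) = Mul(Add(4, -24), Rational(401, 4550)) = Mul(-20, Rational(401, 4550)) = Rational(-802, 455)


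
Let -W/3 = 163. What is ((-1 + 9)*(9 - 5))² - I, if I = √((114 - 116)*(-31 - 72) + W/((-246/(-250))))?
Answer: 1024 - I*√489089/41 ≈ 1024.0 - 17.057*I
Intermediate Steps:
W = -489 (W = -3*163 = -489)
I = I*√489089/41 (I = √((114 - 116)*(-31 - 72) - 489/((-246/(-250)))) = √(-2*(-103) - 489/((-246*(-1/250)))) = √(206 - 489/123/125) = √(206 - 489*125/123) = √(206 - 20375/41) = √(-11929/41) = I*√489089/41 ≈ 17.057*I)
((-1 + 9)*(9 - 5))² - I = ((-1 + 9)*(9 - 5))² - I*√489089/41 = (8*4)² - I*√489089/41 = 32² - I*√489089/41 = 1024 - I*√489089/41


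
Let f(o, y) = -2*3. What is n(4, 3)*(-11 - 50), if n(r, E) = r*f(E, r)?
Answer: 1464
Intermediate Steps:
f(o, y) = -6
n(r, E) = -6*r (n(r, E) = r*(-6) = -6*r)
n(4, 3)*(-11 - 50) = (-6*4)*(-11 - 50) = -24*(-61) = 1464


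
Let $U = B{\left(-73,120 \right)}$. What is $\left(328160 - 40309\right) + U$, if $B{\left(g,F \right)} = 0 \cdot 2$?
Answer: $287851$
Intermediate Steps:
$B{\left(g,F \right)} = 0$
$U = 0$
$\left(328160 - 40309\right) + U = \left(328160 - 40309\right) + 0 = 287851 + 0 = 287851$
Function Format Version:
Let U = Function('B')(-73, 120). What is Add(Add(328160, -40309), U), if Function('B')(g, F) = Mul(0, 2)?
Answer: 287851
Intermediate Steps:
Function('B')(g, F) = 0
U = 0
Add(Add(328160, -40309), U) = Add(Add(328160, -40309), 0) = Add(287851, 0) = 287851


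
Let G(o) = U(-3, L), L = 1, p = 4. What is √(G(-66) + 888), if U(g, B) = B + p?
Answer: √893 ≈ 29.883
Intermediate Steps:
U(g, B) = 4 + B (U(g, B) = B + 4 = 4 + B)
G(o) = 5 (G(o) = 4 + 1 = 5)
√(G(-66) + 888) = √(5 + 888) = √893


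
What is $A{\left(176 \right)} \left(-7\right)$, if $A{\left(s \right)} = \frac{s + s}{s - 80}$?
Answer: $- \frac{77}{3} \approx -25.667$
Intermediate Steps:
$A{\left(s \right)} = \frac{2 s}{-80 + s}$
$A{\left(176 \right)} \left(-7\right) = 2 \cdot 176 \frac{1}{-80 + 176} \left(-7\right) = 2 \cdot 176 \cdot \frac{1}{96} \left(-7\right) = \frac{11}{3} \left(-7\right) = - \frac{77}{3}$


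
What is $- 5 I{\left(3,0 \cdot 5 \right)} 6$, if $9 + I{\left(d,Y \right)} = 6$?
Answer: $90$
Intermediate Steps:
$I{\left(d,Y \right)} = -3$ ($I{\left(d,Y \right)} = -9 + 6 = -3$)
$- 5 I{\left(3,0 \cdot 5 \right)} 6 = \left(-5\right) \left(-3\right) 6 = 15 \cdot 6 = 90$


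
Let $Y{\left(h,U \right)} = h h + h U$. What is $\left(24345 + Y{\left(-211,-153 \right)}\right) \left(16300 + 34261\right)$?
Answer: $5114194589$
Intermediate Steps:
$Y{\left(h,U \right)} = h^{2} + U h$
$\left(24345 + Y{\left(-211,-153 \right)}\right) \left(16300 + 34261\right) = \left(24345 - 211 \left(-153 - 211\right)\right) \left(16300 + 34261\right) = \left(24345 - -76804\right) 50561 = \left(24345 + 76804\right) 50561 = 101149 \cdot 50561 = 5114194589$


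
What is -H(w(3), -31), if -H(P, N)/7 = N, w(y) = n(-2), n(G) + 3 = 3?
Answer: -217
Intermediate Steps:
n(G) = 0 (n(G) = -3 + 3 = 0)
w(y) = 0
H(P, N) = -7*N
-H(w(3), -31) = -(-7)*(-31) = -1*217 = -217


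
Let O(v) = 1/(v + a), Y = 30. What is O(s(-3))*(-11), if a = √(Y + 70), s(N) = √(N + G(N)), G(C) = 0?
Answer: -110/103 + 11*I*√3/103 ≈ -1.068 + 0.18498*I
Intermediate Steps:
s(N) = √N (s(N) = √(N + 0) = √N)
a = 10 (a = √(30 + 70) = √100 = 10)
O(v) = 1/(10 + v) (O(v) = 1/(v + 10) = 1/(10 + v))
O(s(-3))*(-11) = -11/(10 + √(-3)) = -11/(10 + I*√3)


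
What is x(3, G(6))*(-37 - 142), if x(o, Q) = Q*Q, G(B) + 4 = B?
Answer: -716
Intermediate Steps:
G(B) = -4 + B
x(o, Q) = Q²
x(3, G(6))*(-37 - 142) = (-4 + 6)²*(-37 - 142) = 2²*(-179) = 4*(-179) = -716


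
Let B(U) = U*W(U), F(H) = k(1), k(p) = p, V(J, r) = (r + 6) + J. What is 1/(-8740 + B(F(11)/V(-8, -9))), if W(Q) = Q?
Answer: -121/1057539 ≈ -0.00011442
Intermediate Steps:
V(J, r) = 6 + J + r (V(J, r) = (6 + r) + J = 6 + J + r)
F(H) = 1
B(U) = U**2 (B(U) = U*U = U**2)
1/(-8740 + B(F(11)/V(-8, -9))) = 1/(-8740 + (1/(6 - 8 - 9))**2) = 1/(-8740 + (1/(-11))**2) = 1/(-8740 + (1*(-1/11))**2) = 1/(-8740 + (-1/11)**2) = 1/(-8740 + 1/121) = 1/(-1057539/121) = -121/1057539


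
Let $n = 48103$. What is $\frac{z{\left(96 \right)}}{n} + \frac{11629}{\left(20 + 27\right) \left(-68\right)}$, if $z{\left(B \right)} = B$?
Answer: $- \frac{559082971}{153737188} \approx -3.6366$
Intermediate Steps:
$\frac{z{\left(96 \right)}}{n} + \frac{11629}{\left(20 + 27\right) \left(-68\right)} = \frac{96}{48103} + \frac{11629}{\left(20 + 27\right) \left(-68\right)} = 96 \cdot \frac{1}{48103} + \frac{11629}{47 \left(-68\right)} = \frac{96}{48103} + \frac{11629}{-3196} = \frac{96}{48103} + 11629 \left(- \frac{1}{3196}\right) = \frac{96}{48103} - \frac{11629}{3196} = - \frac{559082971}{153737188}$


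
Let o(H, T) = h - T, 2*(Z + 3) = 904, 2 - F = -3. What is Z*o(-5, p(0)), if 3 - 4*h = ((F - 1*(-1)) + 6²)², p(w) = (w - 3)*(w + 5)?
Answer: -763749/4 ≈ -1.9094e+5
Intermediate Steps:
F = 5 (F = 2 - 1*(-3) = 2 + 3 = 5)
Z = 449 (Z = -3 + (½)*904 = -3 + 452 = 449)
p(w) = (-3 + w)*(5 + w)
h = -1761/4 (h = ¾ - ((5 - 1*(-1)) + 6²)²/4 = ¾ - ((5 + 1) + 36)²/4 = ¾ - (6 + 36)²/4 = ¾ - ¼*42² = ¾ - ¼*1764 = ¾ - 441 = -1761/4 ≈ -440.25)
o(H, T) = -1761/4 - T
Z*o(-5, p(0)) = 449*(-1761/4 - (-15 + 0² + 2*0)) = 449*(-1761/4 - (-15 + 0 + 0)) = 449*(-1761/4 - 1*(-15)) = 449*(-1761/4 + 15) = 449*(-1701/4) = -763749/4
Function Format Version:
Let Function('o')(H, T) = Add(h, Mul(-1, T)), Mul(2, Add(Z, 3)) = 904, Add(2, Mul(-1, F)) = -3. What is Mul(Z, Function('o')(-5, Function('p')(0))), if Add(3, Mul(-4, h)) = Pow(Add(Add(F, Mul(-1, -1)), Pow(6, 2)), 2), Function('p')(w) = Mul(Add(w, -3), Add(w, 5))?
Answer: Rational(-763749, 4) ≈ -1.9094e+5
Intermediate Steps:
F = 5 (F = Add(2, Mul(-1, -3)) = Add(2, 3) = 5)
Z = 449 (Z = Add(-3, Mul(Rational(1, 2), 904)) = Add(-3, 452) = 449)
Function('p')(w) = Mul(Add(-3, w), Add(5, w))
h = Rational(-1761, 4) (h = Add(Rational(3, 4), Mul(Rational(-1, 4), Pow(Add(Add(5, Mul(-1, -1)), Pow(6, 2)), 2))) = Add(Rational(3, 4), Mul(Rational(-1, 4), Pow(Add(Add(5, 1), 36), 2))) = Add(Rational(3, 4), Mul(Rational(-1, 4), Pow(Add(6, 36), 2))) = Add(Rational(3, 4), Mul(Rational(-1, 4), Pow(42, 2))) = Add(Rational(3, 4), Mul(Rational(-1, 4), 1764)) = Add(Rational(3, 4), -441) = Rational(-1761, 4) ≈ -440.25)
Function('o')(H, T) = Add(Rational(-1761, 4), Mul(-1, T))
Mul(Z, Function('o')(-5, Function('p')(0))) = Mul(449, Add(Rational(-1761, 4), Mul(-1, Add(-15, Pow(0, 2), Mul(2, 0))))) = Mul(449, Add(Rational(-1761, 4), Mul(-1, Add(-15, 0, 0)))) = Mul(449, Add(Rational(-1761, 4), Mul(-1, -15))) = Mul(449, Add(Rational(-1761, 4), 15)) = Mul(449, Rational(-1701, 4)) = Rational(-763749, 4)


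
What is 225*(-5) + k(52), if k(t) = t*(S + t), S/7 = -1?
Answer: 1215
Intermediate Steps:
S = -7 (S = 7*(-1) = -7)
k(t) = t*(-7 + t)
225*(-5) + k(52) = 225*(-5) + 52*(-7 + 52) = -1125 + 52*45 = -1125 + 2340 = 1215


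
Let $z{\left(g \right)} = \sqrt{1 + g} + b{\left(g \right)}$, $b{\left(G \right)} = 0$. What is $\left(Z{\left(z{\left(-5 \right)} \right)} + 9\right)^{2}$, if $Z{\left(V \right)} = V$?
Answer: $77 + 36 i \approx 77.0 + 36.0 i$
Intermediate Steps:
$z{\left(g \right)} = \sqrt{1 + g}$ ($z{\left(g \right)} = \sqrt{1 + g} + 0 = \sqrt{1 + g}$)
$\left(Z{\left(z{\left(-5 \right)} \right)} + 9\right)^{2} = \left(\sqrt{1 - 5} + 9\right)^{2} = \left(\sqrt{-4} + 9\right)^{2} = \left(2 i + 9\right)^{2} = \left(9 + 2 i\right)^{2}$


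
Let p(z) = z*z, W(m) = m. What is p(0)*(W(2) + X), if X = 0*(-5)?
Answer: 0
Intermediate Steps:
X = 0
p(z) = z**2
p(0)*(W(2) + X) = 0**2*(2 + 0) = 0*2 = 0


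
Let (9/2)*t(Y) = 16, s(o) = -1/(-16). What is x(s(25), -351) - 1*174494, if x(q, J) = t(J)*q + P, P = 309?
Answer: -1567663/9 ≈ -1.7418e+5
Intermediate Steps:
s(o) = 1/16 (s(o) = -1*(-1/16) = 1/16)
t(Y) = 32/9 (t(Y) = (2/9)*16 = 32/9)
x(q, J) = 309 + 32*q/9 (x(q, J) = 32*q/9 + 309 = 309 + 32*q/9)
x(s(25), -351) - 1*174494 = (309 + (32/9)*(1/16)) - 1*174494 = (309 + 2/9) - 174494 = 2783/9 - 174494 = -1567663/9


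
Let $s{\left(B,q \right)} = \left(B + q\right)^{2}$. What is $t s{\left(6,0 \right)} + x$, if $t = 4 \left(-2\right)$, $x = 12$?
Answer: $-276$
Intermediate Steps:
$t = -8$
$t s{\left(6,0 \right)} + x = - 8 \left(6 + 0\right)^{2} + 12 = - 8 \cdot 6^{2} + 12 = \left(-8\right) 36 + 12 = -288 + 12 = -276$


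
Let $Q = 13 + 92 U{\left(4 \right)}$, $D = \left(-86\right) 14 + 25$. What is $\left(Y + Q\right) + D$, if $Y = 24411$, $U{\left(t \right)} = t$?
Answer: $23613$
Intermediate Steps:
$D = -1179$ ($D = -1204 + 25 = -1179$)
$Q = 381$ ($Q = 13 + 92 \cdot 4 = 13 + 368 = 381$)
$\left(Y + Q\right) + D = \left(24411 + 381\right) - 1179 = 24792 - 1179 = 23613$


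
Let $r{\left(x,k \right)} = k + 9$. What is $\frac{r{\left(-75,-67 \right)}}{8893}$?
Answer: $- \frac{58}{8893} \approx -0.006522$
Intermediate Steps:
$r{\left(x,k \right)} = 9 + k$
$\frac{r{\left(-75,-67 \right)}}{8893} = \frac{9 - 67}{8893} = \left(-58\right) \frac{1}{8893} = - \frac{58}{8893}$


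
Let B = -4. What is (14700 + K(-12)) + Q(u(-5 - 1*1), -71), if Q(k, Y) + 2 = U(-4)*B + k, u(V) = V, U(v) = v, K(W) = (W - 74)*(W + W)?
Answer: 16772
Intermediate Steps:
K(W) = 2*W*(-74 + W) (K(W) = (-74 + W)*(2*W) = 2*W*(-74 + W))
Q(k, Y) = 14 + k (Q(k, Y) = -2 + (-4*(-4) + k) = -2 + (16 + k) = 14 + k)
(14700 + K(-12)) + Q(u(-5 - 1*1), -71) = (14700 + 2*(-12)*(-74 - 12)) + (14 + (-5 - 1*1)) = (14700 + 2*(-12)*(-86)) + (14 + (-5 - 1)) = (14700 + 2064) + (14 - 6) = 16764 + 8 = 16772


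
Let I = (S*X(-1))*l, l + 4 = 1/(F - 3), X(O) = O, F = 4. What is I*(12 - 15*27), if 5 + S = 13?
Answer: -9432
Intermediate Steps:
S = 8 (S = -5 + 13 = 8)
l = -3 (l = -4 + 1/(4 - 3) = -4 + 1/1 = -4 + 1 = -3)
I = 24 (I = (8*(-1))*(-3) = -8*(-3) = 24)
I*(12 - 15*27) = 24*(12 - 15*27) = 24*(12 - 405) = 24*(-393) = -9432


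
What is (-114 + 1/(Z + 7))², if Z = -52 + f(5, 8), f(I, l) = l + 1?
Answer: 16851025/1296 ≈ 13002.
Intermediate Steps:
f(I, l) = 1 + l
Z = -43 (Z = -52 + (1 + 8) = -52 + 9 = -43)
(-114 + 1/(Z + 7))² = (-114 + 1/(-43 + 7))² = (-114 + 1/(-36))² = (-114 - 1/36)² = (-4105/36)² = 16851025/1296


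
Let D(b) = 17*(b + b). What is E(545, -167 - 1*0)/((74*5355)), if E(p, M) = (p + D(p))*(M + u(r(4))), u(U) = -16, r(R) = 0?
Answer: -33245/3774 ≈ -8.8090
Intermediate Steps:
D(b) = 34*b (D(b) = 17*(2*b) = 34*b)
E(p, M) = 35*p*(-16 + M) (E(p, M) = (p + 34*p)*(M - 16) = (35*p)*(-16 + M) = 35*p*(-16 + M))
E(545, -167 - 1*0)/((74*5355)) = (35*545*(-16 + (-167 - 1*0)))/((74*5355)) = (35*545*(-16 + (-167 + 0)))/396270 = (35*545*(-16 - 167))*(1/396270) = (35*545*(-183))*(1/396270) = -3490725*1/396270 = -33245/3774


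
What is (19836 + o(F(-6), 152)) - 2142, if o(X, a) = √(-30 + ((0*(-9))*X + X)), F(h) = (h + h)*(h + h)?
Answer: 17694 + √114 ≈ 17705.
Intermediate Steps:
F(h) = 4*h² (F(h) = (2*h)*(2*h) = 4*h²)
o(X, a) = √(-30 + X) (o(X, a) = √(-30 + (0*X + X)) = √(-30 + (0 + X)) = √(-30 + X))
(19836 + o(F(-6), 152)) - 2142 = (19836 + √(-30 + 4*(-6)²)) - 2142 = (19836 + √(-30 + 4*36)) - 2142 = (19836 + √(-30 + 144)) - 2142 = (19836 + √114) - 2142 = 17694 + √114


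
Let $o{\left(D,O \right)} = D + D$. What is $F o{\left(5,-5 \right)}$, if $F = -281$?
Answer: $-2810$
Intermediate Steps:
$o{\left(D,O \right)} = 2 D$
$F o{\left(5,-5 \right)} = - 281 \cdot 2 \cdot 5 = \left(-281\right) 10 = -2810$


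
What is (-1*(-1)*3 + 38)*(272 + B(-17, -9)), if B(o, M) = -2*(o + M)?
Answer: 13284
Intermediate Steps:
B(o, M) = -2*M - 2*o (B(o, M) = -2*(M + o) = -2*M - 2*o)
(-1*(-1)*3 + 38)*(272 + B(-17, -9)) = (-1*(-1)*3 + 38)*(272 + (-2*(-9) - 2*(-17))) = (1*3 + 38)*(272 + (18 + 34)) = (3 + 38)*(272 + 52) = 41*324 = 13284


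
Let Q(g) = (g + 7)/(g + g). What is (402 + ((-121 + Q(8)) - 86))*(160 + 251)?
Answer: 1288485/16 ≈ 80530.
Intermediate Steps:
Q(g) = (7 + g)/(2*g) (Q(g) = (7 + g)/((2*g)) = (7 + g)*(1/(2*g)) = (7 + g)/(2*g))
(402 + ((-121 + Q(8)) - 86))*(160 + 251) = (402 + ((-121 + (1/2)*(7 + 8)/8) - 86))*(160 + 251) = (402 + ((-121 + (1/2)*(1/8)*15) - 86))*411 = (402 + ((-121 + 15/16) - 86))*411 = (402 + (-1921/16 - 86))*411 = (402 - 3297/16)*411 = (3135/16)*411 = 1288485/16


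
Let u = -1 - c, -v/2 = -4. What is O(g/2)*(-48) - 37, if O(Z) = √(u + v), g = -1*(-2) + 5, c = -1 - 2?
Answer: -37 - 48*√10 ≈ -188.79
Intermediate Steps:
v = 8 (v = -2*(-4) = 8)
c = -3
u = 2 (u = -1 - 1*(-3) = -1 + 3 = 2)
g = 7 (g = 2 + 5 = 7)
O(Z) = √10 (O(Z) = √(2 + 8) = √10)
O(g/2)*(-48) - 37 = √10*(-48) - 37 = -48*√10 - 37 = -37 - 48*√10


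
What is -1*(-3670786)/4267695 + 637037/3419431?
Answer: 15270679062481/14593088581545 ≈ 1.0464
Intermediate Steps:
-1*(-3670786)/4267695 + 637037/3419431 = 3670786*(1/4267695) + 637037*(1/3419431) = 3670786/4267695 + 637037/3419431 = 15270679062481/14593088581545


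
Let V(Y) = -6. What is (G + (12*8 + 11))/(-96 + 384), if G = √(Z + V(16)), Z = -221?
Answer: 107/288 + I*√227/288 ≈ 0.37153 + 0.052314*I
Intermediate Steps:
G = I*√227 (G = √(-221 - 6) = √(-227) = I*√227 ≈ 15.067*I)
(G + (12*8 + 11))/(-96 + 384) = (I*√227 + (12*8 + 11))/(-96 + 384) = (I*√227 + (96 + 11))/288 = (I*√227 + 107)*(1/288) = (107 + I*√227)*(1/288) = 107/288 + I*√227/288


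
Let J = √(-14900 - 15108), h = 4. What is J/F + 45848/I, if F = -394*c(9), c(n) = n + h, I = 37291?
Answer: 45848/37291 - 11*I*√62/2561 ≈ 1.2295 - 0.03382*I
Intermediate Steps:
c(n) = 4 + n (c(n) = n + 4 = 4 + n)
J = 22*I*√62 (J = √(-30008) = 22*I*√62 ≈ 173.23*I)
F = -5122 (F = -394*(4 + 9) = -394*13 = -5122)
J/F + 45848/I = (22*I*√62)/(-5122) + 45848/37291 = (22*I*√62)*(-1/5122) + 45848*(1/37291) = -11*I*√62/2561 + 45848/37291 = 45848/37291 - 11*I*√62/2561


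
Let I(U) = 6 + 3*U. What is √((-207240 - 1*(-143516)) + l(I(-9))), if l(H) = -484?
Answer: 4*I*√4013 ≈ 253.39*I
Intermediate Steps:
√((-207240 - 1*(-143516)) + l(I(-9))) = √((-207240 - 1*(-143516)) - 484) = √((-207240 + 143516) - 484) = √(-63724 - 484) = √(-64208) = 4*I*√4013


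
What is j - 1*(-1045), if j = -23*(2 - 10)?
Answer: 1229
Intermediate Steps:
j = 184 (j = -23*(-8) = 184)
j - 1*(-1045) = 184 - 1*(-1045) = 184 + 1045 = 1229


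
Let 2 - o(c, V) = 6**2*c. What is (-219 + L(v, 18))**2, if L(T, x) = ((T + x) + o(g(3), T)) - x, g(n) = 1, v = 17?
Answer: 55696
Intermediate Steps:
o(c, V) = 2 - 36*c (o(c, V) = 2 - 6**2*c = 2 - 36*c)
L(T, x) = -34 + T (L(T, x) = ((T + x) + (2 - 36*1)) - x = ((T + x) + (2 - 36)) - x = ((T + x) - 34) - x = (-34 + T + x) - x = -34 + T)
(-219 + L(v, 18))**2 = (-219 + (-34 + 17))**2 = (-219 - 17)**2 = (-236)**2 = 55696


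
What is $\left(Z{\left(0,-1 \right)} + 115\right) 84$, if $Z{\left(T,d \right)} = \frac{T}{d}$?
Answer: $9660$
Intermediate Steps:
$\left(Z{\left(0,-1 \right)} + 115\right) 84 = \left(\frac{0}{-1} + 115\right) 84 = \left(0 \left(-1\right) + 115\right) 84 = \left(0 + 115\right) 84 = 115 \cdot 84 = 9660$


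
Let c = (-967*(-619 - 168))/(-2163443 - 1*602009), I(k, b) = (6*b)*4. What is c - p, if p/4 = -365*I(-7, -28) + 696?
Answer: -2720940045637/2765452 ≈ -9.8390e+5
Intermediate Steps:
I(k, b) = 24*b
p = 983904 (p = 4*(-8760*(-28) + 696) = 4*(-365*(-672) + 696) = 4*(245280 + 696) = 4*245976 = 983904)
c = -761029/2765452 (c = (-967*(-787))/(-2163443 - 602009) = 761029/(-2765452) = 761029*(-1/2765452) = -761029/2765452 ≈ -0.27519)
c - p = -761029/2765452 - 1*983904 = -761029/2765452 - 983904 = -2720940045637/2765452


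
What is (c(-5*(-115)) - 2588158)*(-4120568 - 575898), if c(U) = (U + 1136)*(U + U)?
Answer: 2914194724728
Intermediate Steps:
c(U) = 2*U*(1136 + U) (c(U) = (1136 + U)*(2*U) = 2*U*(1136 + U))
(c(-5*(-115)) - 2588158)*(-4120568 - 575898) = (2*(-5*(-115))*(1136 - 5*(-115)) - 2588158)*(-4120568 - 575898) = (2*575*(1136 + 575) - 2588158)*(-4696466) = (2*575*1711 - 2588158)*(-4696466) = (1967650 - 2588158)*(-4696466) = -620508*(-4696466) = 2914194724728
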